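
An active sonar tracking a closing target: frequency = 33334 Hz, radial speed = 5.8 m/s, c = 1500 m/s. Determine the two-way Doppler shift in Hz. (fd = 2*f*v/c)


fd = 2*f*v/c = 2 * 33334 * 5.8 / 1500 = 257.78

257.78 Hz


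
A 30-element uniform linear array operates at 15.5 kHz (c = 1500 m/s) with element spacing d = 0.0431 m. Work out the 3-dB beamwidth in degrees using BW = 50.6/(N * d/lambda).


Step 1: lambda = 1500/15500 = 0.09677 m
Step 2: d/lambda = 0.0431/0.09677 = 0.4454
Step 3: BW = 50.6/(N * d/lambda) = 50.6/(30 * 0.4454) = 3.79

3.79 deg


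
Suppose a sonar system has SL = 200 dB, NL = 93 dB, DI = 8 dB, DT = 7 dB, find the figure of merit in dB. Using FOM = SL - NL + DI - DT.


FOM = SL - NL + DI - DT = 200 - 93 + 8 - 7 = 108

108 dB


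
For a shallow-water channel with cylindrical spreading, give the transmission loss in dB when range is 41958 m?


TL = 10*log10(41958) = 46.23

46.23 dB


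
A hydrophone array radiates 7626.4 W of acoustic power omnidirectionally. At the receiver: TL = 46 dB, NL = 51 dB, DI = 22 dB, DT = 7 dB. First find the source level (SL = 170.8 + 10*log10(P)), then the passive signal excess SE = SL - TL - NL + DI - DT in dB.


Step 1: SL = 170.8 + 10*log10(7626.4) = 209.62 dB
Step 2: SE = SL - TL - NL + DI - DT = 209.62 - 46 - 51 + 22 - 7 = 127.62

127.62 dB


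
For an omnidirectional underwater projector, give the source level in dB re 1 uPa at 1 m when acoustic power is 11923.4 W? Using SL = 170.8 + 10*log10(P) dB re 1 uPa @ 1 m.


211.56 dB


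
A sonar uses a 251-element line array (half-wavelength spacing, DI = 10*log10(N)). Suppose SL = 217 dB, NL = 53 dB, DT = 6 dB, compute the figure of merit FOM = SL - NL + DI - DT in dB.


Step 1: DI = 10*log10(251) = 24.0 dB
Step 2: FOM = SL - NL + DI - DT = 217 - 53 + 24.0 - 6 = 182.0

182.0 dB


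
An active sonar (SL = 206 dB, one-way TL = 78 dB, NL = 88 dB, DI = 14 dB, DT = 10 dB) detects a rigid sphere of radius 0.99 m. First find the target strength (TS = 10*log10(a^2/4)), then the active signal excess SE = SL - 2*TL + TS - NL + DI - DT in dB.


Step 1: TS = 10*log10(0.99^2/4) = -6.11 dB
Step 2: SE = SL - 2*TL + TS - NL + DI - DT = 206 - 2*78 + (-6.11) - 88 + 14 - 10 = -40.11

-40.11 dB


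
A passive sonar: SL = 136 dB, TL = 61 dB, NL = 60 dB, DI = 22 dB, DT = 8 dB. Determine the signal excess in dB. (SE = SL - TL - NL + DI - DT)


29 dB


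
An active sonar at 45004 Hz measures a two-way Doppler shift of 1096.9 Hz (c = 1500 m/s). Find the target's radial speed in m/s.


From fd = 2*f*v/c, v = c*fd/(2*f) = 1500 * 1096.9 / (2*45004) = 18.28

18.28 m/s


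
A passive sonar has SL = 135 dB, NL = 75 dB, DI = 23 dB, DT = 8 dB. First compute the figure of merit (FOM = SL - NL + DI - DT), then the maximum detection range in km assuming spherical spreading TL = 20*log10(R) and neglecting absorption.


Step 1: FOM = SL - NL + DI - DT = 135 - 75 + 23 - 8 = 75 dB
Step 2: at max range FOM = TL = 20*log10(R), so R = 10^(75/20) = 5623.41 m = 5.62 km

5.62 km


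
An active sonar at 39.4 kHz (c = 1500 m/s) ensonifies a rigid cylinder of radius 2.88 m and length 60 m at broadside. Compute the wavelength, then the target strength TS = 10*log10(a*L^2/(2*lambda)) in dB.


Step 1: lambda = c/f = 1500/39400 = 0.03807 m
Step 2: TS = 10*log10(a*L^2/(2*lambda)) = 10*log10(2.88*60^2/(2*0.03807)) = 51.34

51.34 dB


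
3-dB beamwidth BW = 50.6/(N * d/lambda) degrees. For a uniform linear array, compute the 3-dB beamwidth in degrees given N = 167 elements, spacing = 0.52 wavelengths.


BW = 50.6 / (167 * 0.52) = 50.6 / 86.84 = 0.58

0.58 deg


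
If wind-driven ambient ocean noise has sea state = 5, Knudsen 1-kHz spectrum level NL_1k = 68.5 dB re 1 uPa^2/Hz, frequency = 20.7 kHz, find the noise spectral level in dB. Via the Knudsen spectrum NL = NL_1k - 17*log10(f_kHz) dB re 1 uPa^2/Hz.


NL = NL_1k - 17*log10(f_kHz) = 68.5 - 17*log10(20.7) = 68.5 - (22.37) = 46.13

46.13 dB


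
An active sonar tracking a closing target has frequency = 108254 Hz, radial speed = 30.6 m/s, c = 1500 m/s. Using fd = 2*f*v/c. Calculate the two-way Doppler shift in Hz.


fd = 2*f*v/c = 2 * 108254 * 30.6 / 1500 = 4416.76

4416.76 Hz


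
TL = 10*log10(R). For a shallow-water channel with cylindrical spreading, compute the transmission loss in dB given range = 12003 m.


40.79 dB


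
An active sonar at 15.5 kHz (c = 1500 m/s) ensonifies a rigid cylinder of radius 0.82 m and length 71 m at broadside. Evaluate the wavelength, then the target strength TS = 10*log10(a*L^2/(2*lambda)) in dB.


Step 1: lambda = c/f = 1500/15500 = 0.09677 m
Step 2: TS = 10*log10(a*L^2/(2*lambda)) = 10*log10(0.82*71^2/(2*0.09677)) = 43.3

43.3 dB


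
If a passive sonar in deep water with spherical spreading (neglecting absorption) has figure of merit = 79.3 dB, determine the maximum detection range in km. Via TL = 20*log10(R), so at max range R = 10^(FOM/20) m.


9.23 km


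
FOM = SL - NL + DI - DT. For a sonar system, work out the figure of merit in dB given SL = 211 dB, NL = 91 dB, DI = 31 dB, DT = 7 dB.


144 dB


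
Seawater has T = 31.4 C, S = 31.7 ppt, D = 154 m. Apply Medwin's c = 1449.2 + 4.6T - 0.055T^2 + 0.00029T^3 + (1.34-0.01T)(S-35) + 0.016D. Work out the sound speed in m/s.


c = 1449.2 + 4.6*31.4 - 0.055*31.4^2 + 0.00029*31.4^3 + (1.34 - 0.01*31.4)*(31.7 - 35) + 0.016*154 = 1547.47

1547.47 m/s


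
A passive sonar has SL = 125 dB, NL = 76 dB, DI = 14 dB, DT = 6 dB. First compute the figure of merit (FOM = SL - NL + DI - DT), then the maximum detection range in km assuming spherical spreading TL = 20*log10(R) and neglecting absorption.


Step 1: FOM = SL - NL + DI - DT = 125 - 76 + 14 - 6 = 57 dB
Step 2: at max range FOM = TL = 20*log10(R), so R = 10^(57/20) = 707.95 m = 0.71 km

0.71 km


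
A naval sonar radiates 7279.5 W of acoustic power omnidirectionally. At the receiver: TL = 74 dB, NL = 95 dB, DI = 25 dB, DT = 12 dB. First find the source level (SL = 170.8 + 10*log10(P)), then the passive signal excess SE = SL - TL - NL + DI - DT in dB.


Step 1: SL = 170.8 + 10*log10(7279.5) = 209.42 dB
Step 2: SE = SL - TL - NL + DI - DT = 209.42 - 74 - 95 + 25 - 12 = 53.42

53.42 dB


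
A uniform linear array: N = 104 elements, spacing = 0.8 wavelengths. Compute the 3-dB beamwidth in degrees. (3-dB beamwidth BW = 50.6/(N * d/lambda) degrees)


BW = 50.6 / (104 * 0.8) = 50.6 / 83.2 = 0.61

0.61 deg


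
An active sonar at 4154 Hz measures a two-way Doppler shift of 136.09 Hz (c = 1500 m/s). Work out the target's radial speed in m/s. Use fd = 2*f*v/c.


From fd = 2*f*v/c, v = c*fd/(2*f) = 1500 * 136.09 / (2*4154) = 24.57

24.57 m/s


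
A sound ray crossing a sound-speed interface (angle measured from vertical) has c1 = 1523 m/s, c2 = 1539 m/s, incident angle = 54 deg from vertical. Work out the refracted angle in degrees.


sin(theta2) = (c2/c1)*sin(theta1) = (1539/1523)*sin(54 deg) = 0.81752
theta2 = arcsin(0.81752) = 54.84

54.84 deg


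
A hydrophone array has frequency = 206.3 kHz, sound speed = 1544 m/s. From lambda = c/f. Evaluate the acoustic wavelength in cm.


0.75 cm


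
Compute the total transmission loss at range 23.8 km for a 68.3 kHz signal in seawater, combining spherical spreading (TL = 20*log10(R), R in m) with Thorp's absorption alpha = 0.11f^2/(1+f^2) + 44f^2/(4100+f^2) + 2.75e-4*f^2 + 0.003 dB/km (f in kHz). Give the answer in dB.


Step 1 (Thorp): alpha = 0.11*4664.89/(1+4664.89) + 44*4664.89/(4100+4664.89) + 2.75e-4*4664.89 + 0.003 = 24.8137 dB/km
Step 2: TL_spread = 20*log10(23800) = 87.53 dB
Step 3: TL_abs = alpha*R = 24.8137 * 23.8 = 590.57 dB
Step 4: TL_total = 87.53 + 590.57 = 678.1

678.1 dB


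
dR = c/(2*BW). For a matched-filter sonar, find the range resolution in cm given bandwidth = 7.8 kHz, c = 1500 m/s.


9.62 cm


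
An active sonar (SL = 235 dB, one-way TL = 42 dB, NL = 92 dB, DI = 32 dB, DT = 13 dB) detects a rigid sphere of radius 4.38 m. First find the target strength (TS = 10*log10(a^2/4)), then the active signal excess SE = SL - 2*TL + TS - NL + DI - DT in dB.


Step 1: TS = 10*log10(4.38^2/4) = 6.81 dB
Step 2: SE = SL - 2*TL + TS - NL + DI - DT = 235 - 2*42 + (6.81) - 92 + 32 - 13 = 84.81

84.81 dB


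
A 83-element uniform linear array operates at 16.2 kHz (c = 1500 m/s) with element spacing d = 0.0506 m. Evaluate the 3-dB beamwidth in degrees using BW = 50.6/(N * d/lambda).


1.12 deg


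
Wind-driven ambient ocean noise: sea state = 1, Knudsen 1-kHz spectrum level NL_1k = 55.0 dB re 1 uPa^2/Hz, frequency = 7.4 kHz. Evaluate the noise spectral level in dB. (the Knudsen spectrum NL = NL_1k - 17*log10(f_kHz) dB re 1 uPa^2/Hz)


NL = NL_1k - 17*log10(f_kHz) = 55.0 - 17*log10(7.4) = 55.0 - (14.78) = 40.22

40.22 dB


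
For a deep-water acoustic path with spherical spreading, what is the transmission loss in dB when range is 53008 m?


94.49 dB


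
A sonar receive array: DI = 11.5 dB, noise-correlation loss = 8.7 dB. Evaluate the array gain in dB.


2.8 dB


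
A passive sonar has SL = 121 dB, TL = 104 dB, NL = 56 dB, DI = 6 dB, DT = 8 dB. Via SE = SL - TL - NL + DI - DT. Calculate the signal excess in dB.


SE = SL - TL - NL + DI - DT = 121 - 104 - 56 + 6 - 8 = -41

-41 dB


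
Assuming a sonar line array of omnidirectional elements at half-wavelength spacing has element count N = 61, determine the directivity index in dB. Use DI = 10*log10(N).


DI = 10*log10(61) = 17.85

17.85 dB


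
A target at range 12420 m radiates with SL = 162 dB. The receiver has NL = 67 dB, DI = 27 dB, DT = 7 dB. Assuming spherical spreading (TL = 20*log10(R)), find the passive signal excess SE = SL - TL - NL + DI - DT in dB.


Step 1: TL = 20*log10(12420) = 81.88 dB
Step 2: SE = 162 - 81.88 - 67 + 27 - 7 = 33.12

33.12 dB


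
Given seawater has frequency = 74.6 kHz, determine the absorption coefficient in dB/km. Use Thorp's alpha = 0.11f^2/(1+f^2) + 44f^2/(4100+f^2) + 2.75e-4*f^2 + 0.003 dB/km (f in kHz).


f^2 = 5565.16
alpha = 0.11*5565.16/(1+5565.16) + 44*5565.16/(4100+5565.16) + 2.75e-4*5565.16 + 0.003 = 26.978

26.978 dB/km


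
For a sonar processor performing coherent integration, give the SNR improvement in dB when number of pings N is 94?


Gain = 10*log10(94) = 19.73

19.73 dB


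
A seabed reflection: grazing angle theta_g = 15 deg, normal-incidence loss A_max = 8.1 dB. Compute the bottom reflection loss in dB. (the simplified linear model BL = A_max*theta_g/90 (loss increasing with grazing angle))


BL = A_max * theta_g / 90 = 8.1 * 15 / 90 = 1.35

1.35 dB


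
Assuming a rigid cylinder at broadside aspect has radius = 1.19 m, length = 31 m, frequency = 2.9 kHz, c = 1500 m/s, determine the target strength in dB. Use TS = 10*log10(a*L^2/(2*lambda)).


lambda = 1500/2900 = 0.51724 m
TS = 10*log10(1.19*31^2/(2*0.51724)) = 30.44

30.44 dB


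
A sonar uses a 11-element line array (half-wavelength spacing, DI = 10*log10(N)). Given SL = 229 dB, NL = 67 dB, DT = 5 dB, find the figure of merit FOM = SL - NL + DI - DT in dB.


Step 1: DI = 10*log10(11) = 10.41 dB
Step 2: FOM = SL - NL + DI - DT = 229 - 67 + 10.41 - 5 = 167.41

167.41 dB


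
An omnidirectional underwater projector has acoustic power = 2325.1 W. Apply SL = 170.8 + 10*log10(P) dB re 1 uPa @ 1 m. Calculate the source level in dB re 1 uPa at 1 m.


SL = 170.8 + 10*log10(2325.1) = 170.8 + 33.66 = 204.46

204.46 dB


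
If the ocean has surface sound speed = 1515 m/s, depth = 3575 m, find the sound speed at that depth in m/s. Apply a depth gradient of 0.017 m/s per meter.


1575.775 m/s


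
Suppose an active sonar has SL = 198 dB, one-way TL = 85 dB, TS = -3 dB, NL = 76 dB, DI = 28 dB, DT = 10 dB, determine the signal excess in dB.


SE = SL - 2*TL + TS - NL + DI - DT = 198 - 2*85 + (-3) - 76 + 28 - 10 = -33

-33 dB


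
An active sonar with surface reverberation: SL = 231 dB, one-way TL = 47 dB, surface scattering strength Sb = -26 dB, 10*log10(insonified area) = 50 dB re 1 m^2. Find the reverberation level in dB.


RL = SL - 2*TL + Sb + 10*log10(A) = 231 - 2*47 + (-26) + 50 = 161

161 dB


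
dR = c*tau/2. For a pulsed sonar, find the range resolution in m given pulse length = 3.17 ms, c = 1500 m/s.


2.3775 m


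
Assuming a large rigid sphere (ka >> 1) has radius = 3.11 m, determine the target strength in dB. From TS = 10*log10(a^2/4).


TS = 10*log10(3.11^2 / 4) = 10*log10(2.418025) = 3.83

3.83 dB


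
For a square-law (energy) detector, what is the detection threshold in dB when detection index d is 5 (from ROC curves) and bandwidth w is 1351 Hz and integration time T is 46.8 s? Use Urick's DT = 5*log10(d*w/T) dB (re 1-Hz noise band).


DT = 5*log10(d*w/T) = 5*log10(5 * 1351 / 46.8) = 5*log10(144.34) = 10.8

10.8 dB


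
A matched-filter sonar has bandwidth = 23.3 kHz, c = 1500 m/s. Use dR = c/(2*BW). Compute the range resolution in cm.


dR = c/(2*BW) = 1500 / (2 * 23.3e3) = 0.0322 m = 3.22 cm

3.22 cm


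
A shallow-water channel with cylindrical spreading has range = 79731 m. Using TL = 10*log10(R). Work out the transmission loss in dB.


TL = 10*log10(79731) = 49.02

49.02 dB


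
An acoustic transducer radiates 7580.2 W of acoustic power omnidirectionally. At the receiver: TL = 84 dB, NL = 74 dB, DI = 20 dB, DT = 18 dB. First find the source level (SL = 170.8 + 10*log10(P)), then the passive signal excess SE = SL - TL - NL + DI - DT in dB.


Step 1: SL = 170.8 + 10*log10(7580.2) = 209.6 dB
Step 2: SE = SL - TL - NL + DI - DT = 209.6 - 84 - 74 + 20 - 18 = 53.6

53.6 dB


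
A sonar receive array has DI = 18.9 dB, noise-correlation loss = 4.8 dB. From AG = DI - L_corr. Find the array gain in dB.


AG = DI - L_corr = 18.9 - 4.8 = 14.1

14.1 dB


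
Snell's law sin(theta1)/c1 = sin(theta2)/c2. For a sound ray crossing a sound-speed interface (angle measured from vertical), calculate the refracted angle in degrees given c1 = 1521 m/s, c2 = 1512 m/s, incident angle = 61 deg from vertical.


sin(theta2) = (c2/c1)*sin(theta1) = (1512/1521)*sin(61 deg) = 0.86944
theta2 = arcsin(0.86944) = 60.39

60.39 deg


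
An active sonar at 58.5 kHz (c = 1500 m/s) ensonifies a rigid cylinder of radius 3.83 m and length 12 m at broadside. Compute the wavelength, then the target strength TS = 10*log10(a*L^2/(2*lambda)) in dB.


Step 1: lambda = c/f = 1500/58500 = 0.02564 m
Step 2: TS = 10*log10(a*L^2/(2*lambda)) = 10*log10(3.83*12^2/(2*0.02564)) = 40.32

40.32 dB


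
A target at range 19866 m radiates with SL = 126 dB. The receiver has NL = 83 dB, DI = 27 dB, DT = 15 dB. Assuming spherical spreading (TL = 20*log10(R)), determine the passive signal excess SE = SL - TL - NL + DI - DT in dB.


-30.96 dB


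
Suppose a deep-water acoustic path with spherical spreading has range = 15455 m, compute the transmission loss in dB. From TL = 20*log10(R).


83.78 dB


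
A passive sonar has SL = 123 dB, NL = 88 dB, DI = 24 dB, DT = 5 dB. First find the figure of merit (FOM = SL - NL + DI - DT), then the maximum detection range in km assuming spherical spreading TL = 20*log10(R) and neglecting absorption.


Step 1: FOM = SL - NL + DI - DT = 123 - 88 + 24 - 5 = 54 dB
Step 2: at max range FOM = TL = 20*log10(R), so R = 10^(54/20) = 501.19 m = 0.5 km

0.5 km


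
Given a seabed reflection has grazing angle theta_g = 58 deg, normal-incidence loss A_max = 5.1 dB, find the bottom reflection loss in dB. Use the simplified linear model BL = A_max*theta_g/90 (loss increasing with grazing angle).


BL = A_max * theta_g / 90 = 5.1 * 58 / 90 = 3.29

3.29 dB


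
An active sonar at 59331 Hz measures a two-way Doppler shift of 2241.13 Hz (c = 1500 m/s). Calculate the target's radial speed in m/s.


28.33 m/s


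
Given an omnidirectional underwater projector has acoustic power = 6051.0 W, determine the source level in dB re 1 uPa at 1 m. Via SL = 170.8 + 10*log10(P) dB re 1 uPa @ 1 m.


208.62 dB


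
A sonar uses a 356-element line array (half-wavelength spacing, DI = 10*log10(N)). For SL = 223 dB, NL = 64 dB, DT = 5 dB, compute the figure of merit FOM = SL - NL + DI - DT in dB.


Step 1: DI = 10*log10(356) = 25.51 dB
Step 2: FOM = SL - NL + DI - DT = 223 - 64 + 25.51 - 5 = 179.51

179.51 dB


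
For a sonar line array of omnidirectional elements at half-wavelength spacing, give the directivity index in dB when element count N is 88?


DI = 10*log10(88) = 19.44

19.44 dB


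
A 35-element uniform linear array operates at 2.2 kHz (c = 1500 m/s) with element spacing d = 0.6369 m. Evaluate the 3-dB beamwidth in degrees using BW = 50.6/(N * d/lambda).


Step 1: lambda = 1500/2200 = 0.68182 m
Step 2: d/lambda = 0.6369/0.68182 = 0.9341
Step 3: BW = 50.6/(N * d/lambda) = 50.6/(35 * 0.9341) = 1.55

1.55 deg


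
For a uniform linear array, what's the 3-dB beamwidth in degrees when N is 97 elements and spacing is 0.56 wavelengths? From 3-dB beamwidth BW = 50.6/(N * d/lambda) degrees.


BW = 50.6 / (97 * 0.56) = 50.6 / 54.32 = 0.93

0.93 deg


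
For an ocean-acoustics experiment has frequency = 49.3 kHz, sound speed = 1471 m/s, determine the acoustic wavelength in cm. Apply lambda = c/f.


2.98 cm


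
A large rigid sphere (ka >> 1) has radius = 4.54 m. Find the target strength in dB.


TS = 10*log10(4.54^2 / 4) = 10*log10(5.1529) = 7.12

7.12 dB


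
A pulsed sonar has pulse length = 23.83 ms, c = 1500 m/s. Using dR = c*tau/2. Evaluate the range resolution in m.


dR = c*tau/2 = 1500 * 23.83e-3 / 2 = 17.8725

17.8725 m


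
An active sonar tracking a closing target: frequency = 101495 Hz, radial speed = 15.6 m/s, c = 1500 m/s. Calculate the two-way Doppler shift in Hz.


2111.1 Hz


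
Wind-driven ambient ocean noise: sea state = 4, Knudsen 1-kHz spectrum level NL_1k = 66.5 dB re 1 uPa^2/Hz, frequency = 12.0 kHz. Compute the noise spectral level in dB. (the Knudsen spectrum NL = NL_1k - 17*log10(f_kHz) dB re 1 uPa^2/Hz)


NL = NL_1k - 17*log10(f_kHz) = 66.5 - 17*log10(12.0) = 66.5 - (18.35) = 48.15

48.15 dB


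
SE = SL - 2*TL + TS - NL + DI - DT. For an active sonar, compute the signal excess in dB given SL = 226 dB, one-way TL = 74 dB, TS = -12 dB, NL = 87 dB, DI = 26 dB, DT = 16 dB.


-11 dB


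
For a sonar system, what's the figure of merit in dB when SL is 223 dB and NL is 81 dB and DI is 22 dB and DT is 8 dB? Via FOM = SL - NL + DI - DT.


156 dB


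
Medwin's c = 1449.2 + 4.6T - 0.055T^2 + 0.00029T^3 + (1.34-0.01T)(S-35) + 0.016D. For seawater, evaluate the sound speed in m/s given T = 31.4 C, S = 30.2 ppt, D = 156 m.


c = 1449.2 + 4.6*31.4 - 0.055*31.4^2 + 0.00029*31.4^3 + (1.34 - 0.01*31.4)*(30.2 - 35) + 0.016*156 = 1545.96

1545.96 m/s


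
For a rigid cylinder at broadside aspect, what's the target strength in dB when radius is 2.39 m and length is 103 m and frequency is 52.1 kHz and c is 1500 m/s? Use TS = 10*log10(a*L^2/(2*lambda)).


lambda = 1500/52100 = 0.02879 m
TS = 10*log10(2.39*103^2/(2*0.02879)) = 56.44

56.44 dB


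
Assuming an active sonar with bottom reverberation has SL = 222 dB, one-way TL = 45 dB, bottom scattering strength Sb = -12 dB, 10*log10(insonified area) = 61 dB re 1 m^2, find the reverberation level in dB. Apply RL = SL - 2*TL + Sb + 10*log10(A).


RL = SL - 2*TL + Sb + 10*log10(A) = 222 - 2*45 + (-12) + 61 = 181

181 dB


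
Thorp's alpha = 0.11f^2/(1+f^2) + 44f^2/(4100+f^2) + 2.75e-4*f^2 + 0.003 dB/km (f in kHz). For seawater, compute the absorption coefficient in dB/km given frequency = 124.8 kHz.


f^2 = 15575.04
alpha = 0.11*15575.04/(1+15575.04) + 44*15575.04/(4100+15575.04) + 2.75e-4*15575.04 + 0.003 = 39.227

39.227 dB/km


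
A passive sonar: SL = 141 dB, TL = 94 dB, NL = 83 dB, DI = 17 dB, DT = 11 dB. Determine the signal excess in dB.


-30 dB


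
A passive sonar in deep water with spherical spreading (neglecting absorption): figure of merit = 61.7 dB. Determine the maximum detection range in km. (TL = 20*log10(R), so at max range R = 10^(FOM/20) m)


At max range FOM = TL, so 20*log10(R) = 61.7
R = 10^(61.7/20) = 1216.19 m = 1.22 km

1.22 km


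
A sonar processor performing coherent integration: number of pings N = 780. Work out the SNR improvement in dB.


28.92 dB


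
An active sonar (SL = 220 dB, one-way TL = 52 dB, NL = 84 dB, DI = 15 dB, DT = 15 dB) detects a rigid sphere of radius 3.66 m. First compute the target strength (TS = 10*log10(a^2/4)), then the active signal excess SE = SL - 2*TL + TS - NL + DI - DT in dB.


Step 1: TS = 10*log10(3.66^2/4) = 5.25 dB
Step 2: SE = SL - 2*TL + TS - NL + DI - DT = 220 - 2*52 + (5.25) - 84 + 15 - 15 = 37.25

37.25 dB


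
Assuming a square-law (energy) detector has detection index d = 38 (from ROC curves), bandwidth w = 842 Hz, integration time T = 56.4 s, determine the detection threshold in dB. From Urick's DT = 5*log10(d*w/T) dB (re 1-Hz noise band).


DT = 5*log10(d*w/T) = 5*log10(38 * 842 / 56.4) = 5*log10(567.3) = 13.77

13.77 dB


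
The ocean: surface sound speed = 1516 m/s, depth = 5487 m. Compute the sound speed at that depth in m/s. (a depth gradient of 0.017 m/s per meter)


1609.279 m/s


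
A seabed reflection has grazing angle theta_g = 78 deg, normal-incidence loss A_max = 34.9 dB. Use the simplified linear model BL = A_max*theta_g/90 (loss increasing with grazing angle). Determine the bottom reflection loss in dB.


30.25 dB


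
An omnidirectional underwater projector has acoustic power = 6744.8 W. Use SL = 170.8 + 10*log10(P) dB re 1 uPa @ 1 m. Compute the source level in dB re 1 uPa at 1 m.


209.09 dB


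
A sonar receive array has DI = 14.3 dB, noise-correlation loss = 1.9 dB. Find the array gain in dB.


AG = DI - L_corr = 14.3 - 1.9 = 12.4

12.4 dB


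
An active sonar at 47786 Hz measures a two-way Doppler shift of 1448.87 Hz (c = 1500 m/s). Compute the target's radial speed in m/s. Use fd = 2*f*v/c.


From fd = 2*f*v/c, v = c*fd/(2*f) = 1500 * 1448.87 / (2*47786) = 22.74

22.74 m/s


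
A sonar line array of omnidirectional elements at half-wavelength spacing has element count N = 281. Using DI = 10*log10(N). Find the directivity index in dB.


DI = 10*log10(281) = 24.49

24.49 dB


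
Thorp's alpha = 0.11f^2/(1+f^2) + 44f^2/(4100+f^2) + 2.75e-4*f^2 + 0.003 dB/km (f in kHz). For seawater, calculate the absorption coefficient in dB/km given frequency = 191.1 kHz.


f^2 = 36519.21
alpha = 0.11*36519.21/(1+36519.21) + 44*36519.21/(4100+36519.21) + 2.75e-4*36519.21 + 0.003 = 49.715

49.715 dB/km


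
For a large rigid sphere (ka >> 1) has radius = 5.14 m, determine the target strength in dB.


TS = 10*log10(5.14^2 / 4) = 10*log10(6.6049) = 8.2

8.2 dB


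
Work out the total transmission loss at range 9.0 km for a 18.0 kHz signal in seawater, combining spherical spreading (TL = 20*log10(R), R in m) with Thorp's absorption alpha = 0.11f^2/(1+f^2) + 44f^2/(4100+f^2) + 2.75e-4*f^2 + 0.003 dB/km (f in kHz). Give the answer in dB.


109.9 dB


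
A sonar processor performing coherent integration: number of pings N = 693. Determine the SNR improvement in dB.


28.41 dB


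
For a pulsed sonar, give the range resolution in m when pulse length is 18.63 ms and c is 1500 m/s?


13.9725 m


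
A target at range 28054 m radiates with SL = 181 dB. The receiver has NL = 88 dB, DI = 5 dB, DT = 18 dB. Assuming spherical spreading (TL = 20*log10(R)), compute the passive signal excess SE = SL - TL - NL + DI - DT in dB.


-8.96 dB


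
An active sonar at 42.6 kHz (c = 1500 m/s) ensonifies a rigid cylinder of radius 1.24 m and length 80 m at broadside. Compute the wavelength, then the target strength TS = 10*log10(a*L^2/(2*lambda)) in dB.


Step 1: lambda = c/f = 1500/42600 = 0.03521 m
Step 2: TS = 10*log10(a*L^2/(2*lambda)) = 10*log10(1.24*80^2/(2*0.03521)) = 50.52

50.52 dB


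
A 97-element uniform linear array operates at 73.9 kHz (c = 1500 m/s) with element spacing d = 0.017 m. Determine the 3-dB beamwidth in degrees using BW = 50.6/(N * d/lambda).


0.62 deg


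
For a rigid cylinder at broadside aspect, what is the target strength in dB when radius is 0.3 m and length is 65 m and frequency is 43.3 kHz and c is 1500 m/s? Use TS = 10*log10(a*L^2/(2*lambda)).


42.62 dB


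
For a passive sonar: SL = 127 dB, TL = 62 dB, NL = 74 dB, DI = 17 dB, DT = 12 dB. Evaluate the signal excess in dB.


-4 dB


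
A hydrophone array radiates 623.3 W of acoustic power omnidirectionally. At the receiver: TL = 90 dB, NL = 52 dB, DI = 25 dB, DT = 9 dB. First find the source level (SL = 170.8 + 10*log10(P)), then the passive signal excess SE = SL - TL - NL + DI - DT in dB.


Step 1: SL = 170.8 + 10*log10(623.3) = 198.75 dB
Step 2: SE = SL - TL - NL + DI - DT = 198.75 - 90 - 52 + 25 - 9 = 72.75

72.75 dB


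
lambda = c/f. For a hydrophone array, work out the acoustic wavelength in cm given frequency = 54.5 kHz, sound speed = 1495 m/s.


lambda = c/f = 1495 / 54500 = 0.0274 m = 2.74 cm

2.74 cm


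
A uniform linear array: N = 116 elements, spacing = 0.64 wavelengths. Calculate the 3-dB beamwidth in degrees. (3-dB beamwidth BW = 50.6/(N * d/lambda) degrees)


BW = 50.6 / (116 * 0.64) = 50.6 / 74.24 = 0.68

0.68 deg


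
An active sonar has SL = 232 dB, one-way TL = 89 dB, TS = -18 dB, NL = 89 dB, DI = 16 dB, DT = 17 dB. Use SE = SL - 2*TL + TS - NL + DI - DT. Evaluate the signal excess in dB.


-54 dB


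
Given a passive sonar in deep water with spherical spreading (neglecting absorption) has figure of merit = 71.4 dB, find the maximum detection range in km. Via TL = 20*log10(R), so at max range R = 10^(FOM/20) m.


At max range FOM = TL, so 20*log10(R) = 71.4
R = 10^(71.4/20) = 3715.35 m = 3.72 km

3.72 km


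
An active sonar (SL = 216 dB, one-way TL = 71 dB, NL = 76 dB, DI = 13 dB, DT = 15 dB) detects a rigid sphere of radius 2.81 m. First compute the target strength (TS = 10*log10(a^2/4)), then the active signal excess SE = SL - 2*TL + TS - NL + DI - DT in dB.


Step 1: TS = 10*log10(2.81^2/4) = 2.95 dB
Step 2: SE = SL - 2*TL + TS - NL + DI - DT = 216 - 2*71 + (2.95) - 76 + 13 - 15 = -1.05

-1.05 dB


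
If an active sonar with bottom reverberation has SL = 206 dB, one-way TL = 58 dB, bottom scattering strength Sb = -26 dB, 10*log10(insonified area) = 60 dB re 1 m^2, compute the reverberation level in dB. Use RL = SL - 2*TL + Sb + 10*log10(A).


RL = SL - 2*TL + Sb + 10*log10(A) = 206 - 2*58 + (-26) + 60 = 124

124 dB


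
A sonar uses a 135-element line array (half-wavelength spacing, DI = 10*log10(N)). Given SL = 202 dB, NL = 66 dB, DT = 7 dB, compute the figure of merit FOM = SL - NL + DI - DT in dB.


150.3 dB


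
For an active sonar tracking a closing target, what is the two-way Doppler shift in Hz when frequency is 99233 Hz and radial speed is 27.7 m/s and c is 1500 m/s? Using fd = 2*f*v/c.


fd = 2*f*v/c = 2 * 99233 * 27.7 / 1500 = 3665.01

3665.01 Hz


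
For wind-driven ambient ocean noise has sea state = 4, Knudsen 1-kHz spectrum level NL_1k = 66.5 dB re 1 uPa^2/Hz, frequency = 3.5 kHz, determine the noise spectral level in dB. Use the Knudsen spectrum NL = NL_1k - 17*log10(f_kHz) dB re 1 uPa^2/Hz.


NL = NL_1k - 17*log10(f_kHz) = 66.5 - 17*log10(3.5) = 66.5 - (9.25) = 57.25

57.25 dB


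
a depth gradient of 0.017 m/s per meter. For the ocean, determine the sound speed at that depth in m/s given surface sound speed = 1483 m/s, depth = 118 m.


c = 1483 + 0.017 * 118 = 1485.006

1485.006 m/s


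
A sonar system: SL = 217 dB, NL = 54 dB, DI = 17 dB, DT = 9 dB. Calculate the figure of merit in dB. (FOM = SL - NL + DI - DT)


171 dB


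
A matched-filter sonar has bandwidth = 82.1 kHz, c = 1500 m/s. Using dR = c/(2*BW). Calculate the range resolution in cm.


0.91 cm


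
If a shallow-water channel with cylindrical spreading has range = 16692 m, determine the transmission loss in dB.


TL = 10*log10(16692) = 42.23

42.23 dB


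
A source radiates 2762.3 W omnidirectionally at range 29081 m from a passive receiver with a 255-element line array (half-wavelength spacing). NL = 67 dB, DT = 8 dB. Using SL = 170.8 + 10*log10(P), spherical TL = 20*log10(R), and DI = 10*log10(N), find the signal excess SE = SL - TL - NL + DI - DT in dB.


Step 1: SL = 170.8 + 10*log10(2762.3) = 205.21 dB
Step 2: TL = 20*log10(29081) = 89.27 dB
Step 3: DI = 10*log10(255) = 24.07 dB
Step 4: SE = SL - TL - NL + DI - DT = 205.21 - 89.27 - 67 + 24.07 - 8 = 65.01

65.01 dB


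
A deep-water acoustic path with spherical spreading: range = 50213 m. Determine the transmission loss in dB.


TL = 20*log10(50213) = 94.02

94.02 dB


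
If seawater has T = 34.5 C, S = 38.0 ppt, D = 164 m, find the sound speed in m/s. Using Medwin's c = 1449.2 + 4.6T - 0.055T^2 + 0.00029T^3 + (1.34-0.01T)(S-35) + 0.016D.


c = 1449.2 + 4.6*34.5 - 0.055*34.5^2 + 0.00029*34.5^3 + (1.34 - 0.01*34.5)*(38.0 - 35) + 0.016*164 = 1559.95

1559.95 m/s


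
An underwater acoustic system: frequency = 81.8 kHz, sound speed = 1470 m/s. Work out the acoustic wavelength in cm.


lambda = c/f = 1470 / 81800 = 0.018 m = 1.8 cm

1.8 cm


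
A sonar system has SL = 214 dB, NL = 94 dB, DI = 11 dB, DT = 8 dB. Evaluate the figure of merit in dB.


123 dB


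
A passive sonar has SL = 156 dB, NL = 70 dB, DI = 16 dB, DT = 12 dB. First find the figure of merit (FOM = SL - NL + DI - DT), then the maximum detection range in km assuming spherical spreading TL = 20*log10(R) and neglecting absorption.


Step 1: FOM = SL - NL + DI - DT = 156 - 70 + 16 - 12 = 90 dB
Step 2: at max range FOM = TL = 20*log10(R), so R = 10^(90/20) = 31622.78 m = 31.62 km

31.62 km


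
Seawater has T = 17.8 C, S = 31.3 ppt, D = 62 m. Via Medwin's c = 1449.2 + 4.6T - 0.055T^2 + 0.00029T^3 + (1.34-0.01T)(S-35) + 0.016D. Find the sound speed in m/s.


c = 1449.2 + 4.6*17.8 - 0.055*17.8^2 + 0.00029*17.8^3 + (1.34 - 0.01*17.8)*(31.3 - 35) + 0.016*62 = 1511.98

1511.98 m/s


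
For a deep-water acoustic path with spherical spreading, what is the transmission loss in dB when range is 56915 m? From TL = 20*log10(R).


TL = 20*log10(56915) = 95.1

95.1 dB


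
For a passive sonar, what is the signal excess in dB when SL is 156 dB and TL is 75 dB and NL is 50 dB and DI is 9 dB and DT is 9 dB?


31 dB


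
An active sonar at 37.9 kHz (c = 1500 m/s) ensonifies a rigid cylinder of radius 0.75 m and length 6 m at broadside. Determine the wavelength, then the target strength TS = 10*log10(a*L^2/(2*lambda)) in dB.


Step 1: lambda = c/f = 1500/37900 = 0.03958 m
Step 2: TS = 10*log10(a*L^2/(2*lambda)) = 10*log10(0.75*6^2/(2*0.03958)) = 25.33

25.33 dB


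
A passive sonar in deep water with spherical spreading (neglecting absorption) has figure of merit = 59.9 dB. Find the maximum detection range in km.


At max range FOM = TL, so 20*log10(R) = 59.9
R = 10^(59.9/20) = 988.55 m = 0.99 km

0.99 km


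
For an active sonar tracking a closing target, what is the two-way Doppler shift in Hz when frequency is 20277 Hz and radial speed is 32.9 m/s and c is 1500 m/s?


fd = 2*f*v/c = 2 * 20277 * 32.9 / 1500 = 889.48

889.48 Hz


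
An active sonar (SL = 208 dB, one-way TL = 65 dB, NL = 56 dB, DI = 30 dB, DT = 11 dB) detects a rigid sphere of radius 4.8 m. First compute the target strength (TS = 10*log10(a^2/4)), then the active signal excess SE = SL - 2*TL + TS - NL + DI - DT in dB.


Step 1: TS = 10*log10(4.8^2/4) = 7.6 dB
Step 2: SE = SL - 2*TL + TS - NL + DI - DT = 208 - 2*65 + (7.6) - 56 + 30 - 11 = 48.6

48.6 dB


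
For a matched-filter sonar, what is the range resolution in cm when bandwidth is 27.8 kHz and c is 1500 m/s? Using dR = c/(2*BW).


2.7 cm


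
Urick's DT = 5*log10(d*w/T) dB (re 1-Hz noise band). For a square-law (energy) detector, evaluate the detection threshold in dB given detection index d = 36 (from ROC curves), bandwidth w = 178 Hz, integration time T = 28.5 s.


11.76 dB


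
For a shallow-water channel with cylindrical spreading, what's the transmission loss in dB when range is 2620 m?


TL = 10*log10(2620) = 34.18

34.18 dB


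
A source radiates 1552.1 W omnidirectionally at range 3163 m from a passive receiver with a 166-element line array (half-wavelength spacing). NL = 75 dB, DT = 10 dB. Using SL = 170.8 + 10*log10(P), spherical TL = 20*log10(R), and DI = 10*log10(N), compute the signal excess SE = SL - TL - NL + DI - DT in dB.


69.91 dB


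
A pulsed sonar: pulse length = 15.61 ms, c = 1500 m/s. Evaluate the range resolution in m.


dR = c*tau/2 = 1500 * 15.61e-3 / 2 = 11.7075

11.7075 m


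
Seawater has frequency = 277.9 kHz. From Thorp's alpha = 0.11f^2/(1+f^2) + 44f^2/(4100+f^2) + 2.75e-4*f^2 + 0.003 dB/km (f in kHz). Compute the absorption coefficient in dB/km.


f^2 = 77228.41
alpha = 0.11*77228.41/(1+77228.41) + 44*77228.41/(4100+77228.41) + 2.75e-4*77228.41 + 0.003 = 63.133

63.133 dB/km


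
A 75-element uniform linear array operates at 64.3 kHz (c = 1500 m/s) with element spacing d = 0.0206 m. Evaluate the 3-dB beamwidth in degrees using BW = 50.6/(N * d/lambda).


0.76 deg


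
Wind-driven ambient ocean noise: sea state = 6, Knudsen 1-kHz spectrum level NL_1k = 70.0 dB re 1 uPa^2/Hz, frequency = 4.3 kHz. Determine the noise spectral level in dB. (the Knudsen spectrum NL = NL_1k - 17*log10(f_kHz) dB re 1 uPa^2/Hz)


NL = NL_1k - 17*log10(f_kHz) = 70.0 - 17*log10(4.3) = 70.0 - (10.77) = 59.23

59.23 dB


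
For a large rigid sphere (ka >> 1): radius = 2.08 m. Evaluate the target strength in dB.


0.34 dB


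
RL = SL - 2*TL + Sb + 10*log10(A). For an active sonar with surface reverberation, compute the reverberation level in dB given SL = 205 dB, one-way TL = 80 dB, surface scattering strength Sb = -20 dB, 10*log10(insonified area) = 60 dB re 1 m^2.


RL = SL - 2*TL + Sb + 10*log10(A) = 205 - 2*80 + (-20) + 60 = 85

85 dB


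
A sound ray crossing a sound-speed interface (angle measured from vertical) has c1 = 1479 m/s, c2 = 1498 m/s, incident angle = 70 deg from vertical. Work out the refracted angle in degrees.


72.13 deg


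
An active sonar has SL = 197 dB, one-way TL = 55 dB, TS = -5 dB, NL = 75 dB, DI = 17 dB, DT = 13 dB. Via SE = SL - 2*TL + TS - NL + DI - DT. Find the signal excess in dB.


SE = SL - 2*TL + TS - NL + DI - DT = 197 - 2*55 + (-5) - 75 + 17 - 13 = 11

11 dB


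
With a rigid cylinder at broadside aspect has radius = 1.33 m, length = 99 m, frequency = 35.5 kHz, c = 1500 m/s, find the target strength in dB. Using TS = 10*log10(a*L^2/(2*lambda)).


51.88 dB


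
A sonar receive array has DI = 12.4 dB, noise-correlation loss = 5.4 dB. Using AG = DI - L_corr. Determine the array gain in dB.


7.0 dB


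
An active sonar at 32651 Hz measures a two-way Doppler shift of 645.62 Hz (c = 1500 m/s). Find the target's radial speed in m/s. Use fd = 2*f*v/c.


From fd = 2*f*v/c, v = c*fd/(2*f) = 1500 * 645.62 / (2*32651) = 14.83

14.83 m/s


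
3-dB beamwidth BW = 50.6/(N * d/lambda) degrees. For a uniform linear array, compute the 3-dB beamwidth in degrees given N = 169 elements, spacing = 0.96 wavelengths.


BW = 50.6 / (169 * 0.96) = 50.6 / 162.24 = 0.31

0.31 deg


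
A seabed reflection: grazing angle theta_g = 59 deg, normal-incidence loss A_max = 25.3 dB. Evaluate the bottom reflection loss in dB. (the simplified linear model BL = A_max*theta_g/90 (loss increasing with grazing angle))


BL = A_max * theta_g / 90 = 25.3 * 59 / 90 = 16.59

16.59 dB


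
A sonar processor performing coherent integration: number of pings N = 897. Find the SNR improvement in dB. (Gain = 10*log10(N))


Gain = 10*log10(897) = 29.53

29.53 dB


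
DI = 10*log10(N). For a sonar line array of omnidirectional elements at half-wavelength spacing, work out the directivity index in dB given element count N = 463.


DI = 10*log10(463) = 26.66

26.66 dB


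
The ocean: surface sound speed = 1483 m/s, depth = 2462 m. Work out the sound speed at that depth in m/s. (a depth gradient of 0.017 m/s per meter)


1524.854 m/s


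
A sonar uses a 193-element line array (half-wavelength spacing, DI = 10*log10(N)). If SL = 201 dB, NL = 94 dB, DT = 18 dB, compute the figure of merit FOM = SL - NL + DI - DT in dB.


Step 1: DI = 10*log10(193) = 22.86 dB
Step 2: FOM = SL - NL + DI - DT = 201 - 94 + 22.86 - 18 = 111.86

111.86 dB


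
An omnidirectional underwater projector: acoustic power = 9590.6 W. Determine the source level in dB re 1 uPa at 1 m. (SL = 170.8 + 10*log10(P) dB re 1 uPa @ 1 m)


SL = 170.8 + 10*log10(9590.6) = 170.8 + 39.82 = 210.62

210.62 dB


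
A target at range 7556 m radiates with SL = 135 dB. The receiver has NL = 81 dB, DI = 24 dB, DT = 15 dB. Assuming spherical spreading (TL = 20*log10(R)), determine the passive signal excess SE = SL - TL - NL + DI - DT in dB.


Step 1: TL = 20*log10(7556) = 77.57 dB
Step 2: SE = 135 - 77.57 - 81 + 24 - 15 = -14.57

-14.57 dB


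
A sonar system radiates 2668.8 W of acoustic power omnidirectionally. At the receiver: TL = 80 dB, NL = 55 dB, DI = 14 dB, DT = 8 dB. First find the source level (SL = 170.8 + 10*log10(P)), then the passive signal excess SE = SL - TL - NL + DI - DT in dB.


Step 1: SL = 170.8 + 10*log10(2668.8) = 205.06 dB
Step 2: SE = SL - TL - NL + DI - DT = 205.06 - 80 - 55 + 14 - 8 = 76.06

76.06 dB


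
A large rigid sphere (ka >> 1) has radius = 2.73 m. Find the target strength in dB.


TS = 10*log10(2.73^2 / 4) = 10*log10(1.863225) = 2.7

2.7 dB


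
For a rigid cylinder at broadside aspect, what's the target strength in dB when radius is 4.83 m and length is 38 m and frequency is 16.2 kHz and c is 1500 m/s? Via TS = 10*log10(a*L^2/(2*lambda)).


lambda = 1500/16200 = 0.09259 m
TS = 10*log10(4.83*38^2/(2*0.09259)) = 45.76

45.76 dB


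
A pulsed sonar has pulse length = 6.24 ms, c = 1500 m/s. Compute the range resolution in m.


dR = c*tau/2 = 1500 * 6.24e-3 / 2 = 4.68

4.68 m


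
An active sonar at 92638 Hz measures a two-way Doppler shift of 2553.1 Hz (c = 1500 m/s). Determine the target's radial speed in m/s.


From fd = 2*f*v/c, v = c*fd/(2*f) = 1500 * 2553.1 / (2*92638) = 20.67

20.67 m/s


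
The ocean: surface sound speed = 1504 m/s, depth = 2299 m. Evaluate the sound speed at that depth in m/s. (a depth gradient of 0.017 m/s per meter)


c = 1504 + 0.017 * 2299 = 1543.083

1543.083 m/s


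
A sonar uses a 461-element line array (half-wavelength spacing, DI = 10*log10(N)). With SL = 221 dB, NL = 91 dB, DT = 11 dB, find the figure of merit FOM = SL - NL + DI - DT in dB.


Step 1: DI = 10*log10(461) = 26.64 dB
Step 2: FOM = SL - NL + DI - DT = 221 - 91 + 26.64 - 11 = 145.64

145.64 dB


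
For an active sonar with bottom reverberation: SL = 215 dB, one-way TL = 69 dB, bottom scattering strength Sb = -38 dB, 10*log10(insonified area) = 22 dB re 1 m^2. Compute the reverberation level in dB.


61 dB


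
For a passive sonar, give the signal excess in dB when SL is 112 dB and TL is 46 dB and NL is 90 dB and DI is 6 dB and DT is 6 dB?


SE = SL - TL - NL + DI - DT = 112 - 46 - 90 + 6 - 6 = -24

-24 dB


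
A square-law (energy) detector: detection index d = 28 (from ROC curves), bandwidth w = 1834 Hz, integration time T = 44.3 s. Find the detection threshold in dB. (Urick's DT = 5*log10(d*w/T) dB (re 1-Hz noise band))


DT = 5*log10(d*w/T) = 5*log10(28 * 1834 / 44.3) = 5*log10(1159.19) = 15.32

15.32 dB


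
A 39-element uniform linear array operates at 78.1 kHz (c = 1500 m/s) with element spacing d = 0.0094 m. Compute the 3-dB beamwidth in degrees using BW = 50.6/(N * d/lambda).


2.65 deg


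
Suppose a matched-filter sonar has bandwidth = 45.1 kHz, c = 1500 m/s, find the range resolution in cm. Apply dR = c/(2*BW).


dR = c/(2*BW) = 1500 / (2 * 45.1e3) = 0.0166 m = 1.66 cm

1.66 cm
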